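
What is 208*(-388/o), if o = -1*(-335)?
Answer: -80704/335 ≈ -240.91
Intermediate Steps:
o = 335
208*(-388/o) = 208*(-388/335) = -80704/335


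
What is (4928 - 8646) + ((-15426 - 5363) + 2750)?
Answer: -21757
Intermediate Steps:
(4928 - 8646) + ((-15426 - 5363) + 2750) = -3718 + (-20789 + 2750) = -3718 - 18039 = -21757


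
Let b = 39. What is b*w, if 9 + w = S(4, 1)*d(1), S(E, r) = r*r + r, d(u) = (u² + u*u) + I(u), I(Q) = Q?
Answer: -117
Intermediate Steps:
d(u) = u + 2*u² (d(u) = (u² + u*u) + u = (u² + u²) + u = 2*u² + u = u + 2*u²)
S(E, r) = r + r² (S(E, r) = r² + r = r + r²)
w = -3 (w = -9 + (1*(1 + 1))*(1*(1 + 2*1)) = -9 + (1*2)*(1*(1 + 2)) = -9 + 2*(1*3) = -9 + 2*3 = -9 + 6 = -3)
b*w = 39*(-3) = -117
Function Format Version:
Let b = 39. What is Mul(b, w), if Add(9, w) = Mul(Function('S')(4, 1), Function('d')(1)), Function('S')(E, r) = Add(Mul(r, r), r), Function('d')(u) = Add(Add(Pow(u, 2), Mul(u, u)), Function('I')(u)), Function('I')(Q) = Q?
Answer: -117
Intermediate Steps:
Function('d')(u) = Add(u, Mul(2, Pow(u, 2))) (Function('d')(u) = Add(Add(Pow(u, 2), Mul(u, u)), u) = Add(Add(Pow(u, 2), Pow(u, 2)), u) = Add(Mul(2, Pow(u, 2)), u) = Add(u, Mul(2, Pow(u, 2))))
Function('S')(E, r) = Add(r, Pow(r, 2)) (Function('S')(E, r) = Add(Pow(r, 2), r) = Add(r, Pow(r, 2)))
w = -3 (w = Add(-9, Mul(Mul(1, Add(1, 1)), Mul(1, Add(1, Mul(2, 1))))) = Add(-9, Mul(Mul(1, 2), Mul(1, Add(1, 2)))) = Add(-9, Mul(2, Mul(1, 3))) = Add(-9, Mul(2, 3)) = Add(-9, 6) = -3)
Mul(b, w) = Mul(39, -3) = -117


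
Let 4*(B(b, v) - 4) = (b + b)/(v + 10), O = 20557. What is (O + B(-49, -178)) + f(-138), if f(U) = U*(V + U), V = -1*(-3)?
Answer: 1881175/48 ≈ 39191.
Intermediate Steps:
V = 3
B(b, v) = 4 + b/(2*(10 + v)) (B(b, v) = 4 + ((b + b)/(v + 10))/4 = 4 + ((2*b)/(10 + v))/4 = 4 + (2*b/(10 + v))/4 = 4 + b/(2*(10 + v)))
f(U) = U*(3 + U)
(O + B(-49, -178)) + f(-138) = (20557 + (80 - 49 + 8*(-178))/(2*(10 - 178))) - 138*(3 - 138) = (20557 + (1/2)*(80 - 49 - 1424)/(-168)) - 138*(-135) = (20557 + (1/2)*(-1/168)*(-1393)) + 18630 = (20557 + 199/48) + 18630 = 986935/48 + 18630 = 1881175/48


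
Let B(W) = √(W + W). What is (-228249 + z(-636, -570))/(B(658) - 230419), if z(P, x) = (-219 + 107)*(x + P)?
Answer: 3067107309/7584702035 + 26622*√329/7584702035 ≈ 0.40444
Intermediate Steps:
B(W) = √2*√W (B(W) = √(2*W) = √2*√W)
z(P, x) = -112*P - 112*x (z(P, x) = -112*(P + x) = -112*P - 112*x)
(-228249 + z(-636, -570))/(B(658) - 230419) = (-228249 + (-112*(-636) - 112*(-570)))/(√2*√658 - 230419) = (-228249 + (71232 + 63840))/(2*√329 - 230419) = (-228249 + 135072)/(-230419 + 2*√329) = -93177/(-230419 + 2*√329)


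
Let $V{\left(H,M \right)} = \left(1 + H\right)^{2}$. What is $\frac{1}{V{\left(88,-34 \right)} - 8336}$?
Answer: $- \frac{1}{415} \approx -0.0024096$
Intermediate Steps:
$\frac{1}{V{\left(88,-34 \right)} - 8336} = \frac{1}{\left(1 + 88\right)^{2} - 8336} = \frac{1}{89^{2} - 8336} = \frac{1}{7921 - 8336} = \frac{1}{-415} = - \frac{1}{415}$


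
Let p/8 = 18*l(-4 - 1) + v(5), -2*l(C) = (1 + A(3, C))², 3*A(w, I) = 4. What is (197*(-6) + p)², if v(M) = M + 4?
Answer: 2256004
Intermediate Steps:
A(w, I) = 4/3 (A(w, I) = (⅓)*4 = 4/3)
v(M) = 4 + M
l(C) = -49/18 (l(C) = -(1 + 4/3)²/2 = -(7/3)²/2 = -½*49/9 = -49/18)
p = -320 (p = 8*(18*(-49/18) + (4 + 5)) = 8*(-49 + 9) = 8*(-40) = -320)
(197*(-6) + p)² = (197*(-6) - 320)² = (-1182 - 320)² = (-1502)² = 2256004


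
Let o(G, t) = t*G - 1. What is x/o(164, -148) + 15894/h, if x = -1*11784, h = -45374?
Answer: 24815359/183560517 ≈ 0.13519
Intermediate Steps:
x = -11784
o(G, t) = -1 + G*t (o(G, t) = G*t - 1 = -1 + G*t)
x/o(164, -148) + 15894/h = -11784/(-1 + 164*(-148)) + 15894/(-45374) = -11784/(-1 - 24272) + 15894*(-1/45374) = -11784/(-24273) - 7947/22687 = -11784*(-1/24273) - 7947/22687 = 3928/8091 - 7947/22687 = 24815359/183560517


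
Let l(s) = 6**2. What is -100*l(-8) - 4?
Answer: -3604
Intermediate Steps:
l(s) = 36
-100*l(-8) - 4 = -100*36 - 4 = -3600 - 4 = -3604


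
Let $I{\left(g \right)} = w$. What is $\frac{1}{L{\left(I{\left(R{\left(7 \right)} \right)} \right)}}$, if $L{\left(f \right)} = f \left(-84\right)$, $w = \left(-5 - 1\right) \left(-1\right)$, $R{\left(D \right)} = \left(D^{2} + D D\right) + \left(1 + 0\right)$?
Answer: $- \frac{1}{504} \approx -0.0019841$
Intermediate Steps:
$R{\left(D \right)} = 1 + 2 D^{2}$ ($R{\left(D \right)} = \left(D^{2} + D^{2}\right) + 1 = 2 D^{2} + 1 = 1 + 2 D^{2}$)
$w = 6$ ($w = \left(-6\right) \left(-1\right) = 6$)
$I{\left(g \right)} = 6$
$L{\left(f \right)} = - 84 f$
$\frac{1}{L{\left(I{\left(R{\left(7 \right)} \right)} \right)}} = \frac{1}{\left(-84\right) 6} = \frac{1}{-504} = - \frac{1}{504}$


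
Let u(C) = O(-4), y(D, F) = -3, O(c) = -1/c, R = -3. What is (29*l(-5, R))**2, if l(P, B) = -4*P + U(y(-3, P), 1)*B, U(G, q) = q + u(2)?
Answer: 3553225/16 ≈ 2.2208e+5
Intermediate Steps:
u(C) = 1/4 (u(C) = -1/(-4) = -1*(-1/4) = 1/4)
U(G, q) = 1/4 + q (U(G, q) = q + 1/4 = 1/4 + q)
l(P, B) = -4*P + 5*B/4 (l(P, B) = -4*P + (1/4 + 1)*B = -4*P + 5*B/4)
(29*l(-5, R))**2 = (29*(-4*(-5) + (5/4)*(-3)))**2 = (29*(20 - 15/4))**2 = (29*(65/4))**2 = (1885/4)**2 = 3553225/16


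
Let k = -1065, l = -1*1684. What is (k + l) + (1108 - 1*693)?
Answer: -2334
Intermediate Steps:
l = -1684
(k + l) + (1108 - 1*693) = (-1065 - 1684) + (1108 - 1*693) = -2749 + (1108 - 693) = -2749 + 415 = -2334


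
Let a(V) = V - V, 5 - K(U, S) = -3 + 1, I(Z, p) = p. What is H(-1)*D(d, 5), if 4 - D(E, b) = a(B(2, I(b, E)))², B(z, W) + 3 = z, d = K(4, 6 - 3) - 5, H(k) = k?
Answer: -4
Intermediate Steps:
K(U, S) = 7 (K(U, S) = 5 - (-3 + 1) = 5 - 1*(-2) = 5 + 2 = 7)
d = 2 (d = 7 - 5 = 2)
B(z, W) = -3 + z
a(V) = 0
D(E, b) = 4 (D(E, b) = 4 - 1*0² = 4 - 1*0 = 4 + 0 = 4)
H(-1)*D(d, 5) = -1*4 = -4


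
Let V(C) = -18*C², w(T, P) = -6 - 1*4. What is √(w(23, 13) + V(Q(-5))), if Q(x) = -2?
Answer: I*√82 ≈ 9.0554*I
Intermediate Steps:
w(T, P) = -10 (w(T, P) = -6 - 4 = -10)
√(w(23, 13) + V(Q(-5))) = √(-10 - 18*(-2)²) = √(-10 - 18*4) = √(-10 - 72) = √(-82) = I*√82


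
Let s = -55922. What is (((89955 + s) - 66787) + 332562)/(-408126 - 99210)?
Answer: -12492/21139 ≈ -0.59095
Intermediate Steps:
(((89955 + s) - 66787) + 332562)/(-408126 - 99210) = (((89955 - 55922) - 66787) + 332562)/(-408126 - 99210) = ((34033 - 66787) + 332562)/(-507336) = (-32754 + 332562)*(-1/507336) = 299808*(-1/507336) = -12492/21139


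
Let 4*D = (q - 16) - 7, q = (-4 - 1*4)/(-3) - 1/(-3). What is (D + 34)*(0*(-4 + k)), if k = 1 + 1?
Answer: 0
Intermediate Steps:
q = 3 (q = (-4 - 4)*(-⅓) - 1*(-⅓) = -8*(-⅓) + ⅓ = 8/3 + ⅓ = 3)
k = 2
D = -5 (D = ((3 - 16) - 7)/4 = (-13 - 7)/4 = (¼)*(-20) = -5)
(D + 34)*(0*(-4 + k)) = (-5 + 34)*(0*(-4 + 2)) = 29*(0*(-2)) = 29*0 = 0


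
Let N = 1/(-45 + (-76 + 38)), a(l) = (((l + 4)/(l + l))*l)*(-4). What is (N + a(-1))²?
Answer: 249001/6889 ≈ 36.145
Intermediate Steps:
a(l) = -8 - 2*l (a(l) = (((4 + l)/((2*l)))*l)*(-4) = (((4 + l)*(1/(2*l)))*l)*(-4) = (((4 + l)/(2*l))*l)*(-4) = (2 + l/2)*(-4) = -8 - 2*l)
N = -1/83 (N = 1/(-45 - 38) = 1/(-83) = -1/83 ≈ -0.012048)
(N + a(-1))² = (-1/83 + (-8 - 2*(-1)))² = (-1/83 + (-8 + 2))² = (-1/83 - 6)² = (-499/83)² = 249001/6889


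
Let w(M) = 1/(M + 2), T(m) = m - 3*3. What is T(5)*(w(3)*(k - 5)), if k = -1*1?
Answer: 24/5 ≈ 4.8000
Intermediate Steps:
k = -1
T(m) = -9 + m (T(m) = m - 9 = -9 + m)
w(M) = 1/(2 + M)
T(5)*(w(3)*(k - 5)) = (-9 + 5)*((-1 - 5)/(2 + 3)) = -4*(-6)/5 = -4*(-6/5) = 24/5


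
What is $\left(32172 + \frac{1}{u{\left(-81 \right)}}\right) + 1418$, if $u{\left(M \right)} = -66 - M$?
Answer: $\frac{503851}{15} \approx 33590.0$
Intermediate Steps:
$\left(32172 + \frac{1}{u{\left(-81 \right)}}\right) + 1418 = \left(32172 + \frac{1}{-66 - -81}\right) + 1418 = \left(32172 + \frac{1}{-66 + 81}\right) + 1418 = \left(32172 + \frac{1}{15}\right) + 1418 = \frac{482581}{15} + 1418 = \frac{503851}{15}$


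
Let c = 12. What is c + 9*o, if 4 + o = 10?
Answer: 66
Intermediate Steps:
o = 6 (o = -4 + 10 = 6)
c + 9*o = 12 + 9*6 = 12 + 54 = 66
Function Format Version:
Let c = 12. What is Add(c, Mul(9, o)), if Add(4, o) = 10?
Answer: 66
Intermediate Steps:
o = 6 (o = Add(-4, 10) = 6)
Add(c, Mul(9, o)) = Add(12, Mul(9, 6)) = Add(12, 54) = 66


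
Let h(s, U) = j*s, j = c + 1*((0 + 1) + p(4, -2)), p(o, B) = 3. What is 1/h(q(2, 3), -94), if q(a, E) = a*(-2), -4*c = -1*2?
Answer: -1/18 ≈ -0.055556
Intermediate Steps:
c = ½ (c = -(-1)*2/4 = -¼*(-2) = ½ ≈ 0.50000)
j = 9/2 (j = ½ + 1*((0 + 1) + 3) = ½ + 1*(1 + 3) = ½ + 1*4 = ½ + 4 = 9/2 ≈ 4.5000)
q(a, E) = -2*a
h(s, U) = 9*s/2
1/h(q(2, 3), -94) = 1/(9*(-2*2)/2) = 1/((9/2)*(-4)) = 1/(-18) = -1/18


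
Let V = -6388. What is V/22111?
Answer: -6388/22111 ≈ -0.28891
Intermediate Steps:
V/22111 = -6388/22111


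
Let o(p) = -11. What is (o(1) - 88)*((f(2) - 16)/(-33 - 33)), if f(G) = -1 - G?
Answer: -57/2 ≈ -28.500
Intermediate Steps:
(o(1) - 88)*((f(2) - 16)/(-33 - 33)) = (-11 - 88)*(((-1 - 1*2) - 16)/(-33 - 33)) = -99*((-1 - 2) - 16)/(-66) = -99*(-3 - 16)*(-1)/66 = -(-1881)*(-1)/66 = -99*19/66 = -57/2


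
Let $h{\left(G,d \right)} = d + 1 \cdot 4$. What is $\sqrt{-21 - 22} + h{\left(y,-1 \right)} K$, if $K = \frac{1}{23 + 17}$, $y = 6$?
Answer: $\frac{3}{40} + i \sqrt{43} \approx 0.075 + 6.5574 i$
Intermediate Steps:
$K = \frac{1}{40} \approx 0.025$
$h{\left(G,d \right)} = 4 + d$ ($h{\left(G,d \right)} = d + 4 = 4 + d$)
$\sqrt{-21 - 22} + h{\left(y,-1 \right)} K = \sqrt{-21 - 22} + \left(4 - 1\right) \frac{1}{40} = \sqrt{-21 - 22} + 3 \cdot \frac{1}{40} = \sqrt{-43} + \frac{3}{40} = i \sqrt{43} + \frac{3}{40} = \frac{3}{40} + i \sqrt{43}$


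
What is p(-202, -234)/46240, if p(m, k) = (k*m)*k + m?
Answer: -325321/1360 ≈ -239.21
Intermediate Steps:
p(m, k) = m + m*k**2 (p(m, k) = m*k**2 + m = m + m*k**2)
p(-202, -234)/46240 = -202*(1 + (-234)**2)/46240 = -202*(1 + 54756)*(1/46240) = -202*54757*(1/46240) = -11060914*1/46240 = -325321/1360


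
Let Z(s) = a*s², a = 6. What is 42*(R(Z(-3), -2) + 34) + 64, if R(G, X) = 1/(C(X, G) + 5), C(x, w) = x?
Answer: 1506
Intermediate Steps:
Z(s) = 6*s²
R(G, X) = 1/(5 + X) (R(G, X) = 1/(X + 5) = 1/(5 + X))
42*(R(Z(-3), -2) + 34) + 64 = 42*(1/(5 - 2) + 34) + 64 = 42*(1/3 + 34) + 64 = 42*(⅓ + 34) + 64 = 42*(103/3) + 64 = 1442 + 64 = 1506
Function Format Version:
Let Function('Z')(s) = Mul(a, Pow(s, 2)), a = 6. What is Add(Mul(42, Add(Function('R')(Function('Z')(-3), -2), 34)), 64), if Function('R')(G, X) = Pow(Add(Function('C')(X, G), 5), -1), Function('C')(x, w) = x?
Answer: 1506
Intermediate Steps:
Function('Z')(s) = Mul(6, Pow(s, 2))
Function('R')(G, X) = Pow(Add(5, X), -1) (Function('R')(G, X) = Pow(Add(X, 5), -1) = Pow(Add(5, X), -1))
Add(Mul(42, Add(Function('R')(Function('Z')(-3), -2), 34)), 64) = Add(Mul(42, Add(Pow(Add(5, -2), -1), 34)), 64) = Add(Mul(42, Add(Pow(3, -1), 34)), 64) = Add(Mul(42, Add(Rational(1, 3), 34)), 64) = Add(Mul(42, Rational(103, 3)), 64) = Add(1442, 64) = 1506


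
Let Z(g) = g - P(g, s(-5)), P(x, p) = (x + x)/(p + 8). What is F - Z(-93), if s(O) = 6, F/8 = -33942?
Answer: -1900194/7 ≈ -2.7146e+5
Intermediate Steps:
F = -271536 (F = 8*(-33942) = -271536)
P(x, p) = 2*x/(8 + p) (P(x, p) = (2*x)/(8 + p) = 2*x/(8 + p))
Z(g) = 6*g/7 (Z(g) = g - 2*g/(8 + 6) = g - 2*g/14 = g - g/7 = 6*g/7)
F - Z(-93) = -271536 - 6*(-93)/7 = -271536 - 1*(-558/7) = -271536 + 558/7 = -1900194/7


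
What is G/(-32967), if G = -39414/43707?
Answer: 13138/480296223 ≈ 2.7354e-5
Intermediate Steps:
G = -13138/14569 (G = -39414*1/43707 = -13138/14569 ≈ -0.90178)
G/(-32967) = -13138/14569/(-32967) = -13138/14569*(-1/32967) = 13138/480296223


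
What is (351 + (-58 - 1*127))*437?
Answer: 72542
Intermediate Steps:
(351 + (-58 - 1*127))*437 = (351 + (-58 - 127))*437 = (351 - 185)*437 = 166*437 = 72542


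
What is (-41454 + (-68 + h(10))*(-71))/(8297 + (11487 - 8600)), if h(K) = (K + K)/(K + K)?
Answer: -36697/11184 ≈ -3.2812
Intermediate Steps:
h(K) = 1 (h(K) = (2*K)/((2*K)) = (2*K)*(1/(2*K)) = 1)
(-41454 + (-68 + h(10))*(-71))/(8297 + (11487 - 8600)) = (-41454 + (-68 + 1)*(-71))/(8297 + (11487 - 8600)) = (-41454 - 67*(-71))/(8297 + 2887) = (-41454 + 4757)/11184 = -36697*1/11184 = -36697/11184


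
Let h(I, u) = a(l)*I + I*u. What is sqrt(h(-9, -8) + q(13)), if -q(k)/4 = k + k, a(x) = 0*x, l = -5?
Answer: 4*I*sqrt(2) ≈ 5.6569*I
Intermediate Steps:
a(x) = 0
q(k) = -8*k (q(k) = -4*(k + k) = -8*k)
h(I, u) = I*u (h(I, u) = 0*I + I*u = 0 + I*u = I*u)
sqrt(h(-9, -8) + q(13)) = sqrt(-9*(-8) - 8*13) = sqrt(72 - 104) = sqrt(-32) = 4*I*sqrt(2)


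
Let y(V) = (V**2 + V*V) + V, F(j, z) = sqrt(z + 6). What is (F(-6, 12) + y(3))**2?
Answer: 459 + 126*sqrt(2) ≈ 637.19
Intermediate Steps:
F(j, z) = sqrt(6 + z)
y(V) = V + 2*V**2 (y(V) = (V**2 + V**2) + V = 2*V**2 + V = V + 2*V**2)
(F(-6, 12) + y(3))**2 = (sqrt(6 + 12) + 3*(1 + 2*3))**2 = (sqrt(18) + 3*(1 + 6))**2 = (3*sqrt(2) + 3*7)**2 = (3*sqrt(2) + 21)**2 = (21 + 3*sqrt(2))**2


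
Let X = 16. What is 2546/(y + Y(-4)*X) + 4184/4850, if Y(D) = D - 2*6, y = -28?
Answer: -2789961/344350 ≈ -8.1021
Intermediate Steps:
Y(D) = -12 + D (Y(D) = D - 12 = -12 + D)
2546/(y + Y(-4)*X) + 4184/4850 = 2546/(-28 + (-12 - 4)*16) + 4184/4850 = 2546/(-28 - 16*16) + 4184*(1/4850) = 2546/(-28 - 256) + 2092/2425 = 2546/(-284) + 2092/2425 = 2546*(-1/284) + 2092/2425 = -1273/142 + 2092/2425 = -2789961/344350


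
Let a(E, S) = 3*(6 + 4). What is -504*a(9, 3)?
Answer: -15120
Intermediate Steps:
a(E, S) = 30 (a(E, S) = 3*10 = 30)
-504*a(9, 3) = -504*30 = -15120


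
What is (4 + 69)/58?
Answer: 73/58 ≈ 1.2586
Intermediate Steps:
(4 + 69)/58 = (1/58)*73 = 73/58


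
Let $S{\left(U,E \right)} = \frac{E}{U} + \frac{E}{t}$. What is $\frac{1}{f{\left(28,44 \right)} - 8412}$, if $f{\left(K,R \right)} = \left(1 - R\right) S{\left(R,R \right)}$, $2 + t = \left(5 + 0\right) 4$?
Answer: $- \frac{9}{77041} \approx -0.00011682$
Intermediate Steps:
$t = 18$ ($t = -2 + \left(5 + 0\right) 4 = -2 + 5 \cdot 4 = -2 + 20 = 18$)
$S{\left(U,E \right)} = \frac{E}{18} + \frac{E}{U}$ ($S{\left(U,E \right)} = \frac{E}{U} + \frac{E}{18} = \frac{E}{18} + \frac{E}{U}$)
$f{\left(K,R \right)} = \left(1 - R\right) \left(1 + \frac{R}{18}\right)$ ($f{\left(K,R \right)} = \left(1 - R\right) \left(\frac{R}{18} + \frac{R}{R}\right) = \left(1 - R\right) \left(\frac{R}{18} + 1\right) = \left(1 - R\right) \left(1 + \frac{R}{18}\right)$)
$\frac{1}{f{\left(28,44 \right)} - 8412} = \frac{1}{- \frac{\left(-1 + 44\right) \left(18 + 44\right)}{18} - 8412} = \frac{1}{\left(- \frac{1}{18}\right) 43 \cdot 62 - 8412} = \frac{1}{- \frac{1333}{9} - 8412} = \frac{1}{- \frac{77041}{9}} = - \frac{9}{77041}$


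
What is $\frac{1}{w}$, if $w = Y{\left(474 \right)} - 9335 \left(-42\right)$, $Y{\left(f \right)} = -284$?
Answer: $\frac{1}{391786} \approx 2.5524 \cdot 10^{-6}$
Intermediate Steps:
$w = 391786$ ($w = -284 - 9335 \left(-42\right) = -284 - -392070 = -284 + 392070 = 391786$)
$\frac{1}{w} = \frac{1}{391786}$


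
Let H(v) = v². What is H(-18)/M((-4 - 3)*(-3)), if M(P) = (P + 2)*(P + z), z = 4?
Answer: 324/575 ≈ 0.56348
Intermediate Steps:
M(P) = (2 + P)*(4 + P) (M(P) = (P + 2)*(P + 4) = (2 + P)*(4 + P))
H(-18)/M((-4 - 3)*(-3)) = (-18)²/(8 + ((-4 - 3)*(-3))² + 6*((-4 - 3)*(-3))) = 324/(8 + (-7*(-3))² + 6*(-7*(-3))) = 324/(8 + 21² + 6*21) = 324/(8 + 441 + 126) = 324/575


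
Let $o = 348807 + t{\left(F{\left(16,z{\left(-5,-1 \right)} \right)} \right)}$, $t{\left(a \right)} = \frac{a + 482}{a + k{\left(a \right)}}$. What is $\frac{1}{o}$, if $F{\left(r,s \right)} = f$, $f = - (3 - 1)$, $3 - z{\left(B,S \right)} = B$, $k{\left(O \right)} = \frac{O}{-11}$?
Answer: $\frac{1}{348543} \approx 2.8691 \cdot 10^{-6}$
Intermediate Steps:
$k{\left(O \right)} = - \frac{O}{11}$ ($k{\left(O \right)} = O \left(- \frac{1}{11}\right) = - \frac{O}{11}$)
$z{\left(B,S \right)} = 3 - B$
$f = -2$ ($f = \left(-1\right) 2 = -2$)
$F{\left(r,s \right)} = -2$
$t{\left(a \right)} = \frac{11 \left(482 + a\right)}{10 a}$ ($t{\left(a \right)} = \frac{a + 482}{a - \frac{a}{11}} = \frac{482 + a}{\frac{10}{11} a} = \left(482 + a\right) \frac{11}{10 a} = \frac{11 \left(482 + a\right)}{10 a}$)
$o = 348543$ ($o = 348807 + \frac{11 \left(482 - 2\right)}{10 \left(-2\right)} = 348807 + \frac{11}{10} \left(- \frac{1}{2}\right) 480 = 348807 - 264 = 348543$)
$\frac{1}{o} = \frac{1}{348543}$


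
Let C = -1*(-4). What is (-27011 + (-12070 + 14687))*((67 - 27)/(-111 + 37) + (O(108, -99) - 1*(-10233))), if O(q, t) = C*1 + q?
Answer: -9336681530/37 ≈ -2.5234e+8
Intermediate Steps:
C = 4
O(q, t) = 4 + q (O(q, t) = 4*1 + q = 4 + q)
(-27011 + (-12070 + 14687))*((67 - 27)/(-111 + 37) + (O(108, -99) - 1*(-10233))) = (-27011 + (-12070 + 14687))*((67 - 27)/(-111 + 37) + ((4 + 108) - 1*(-10233))) = (-27011 + 2617)*(40/(-74) + (112 + 10233)) = -24394*(40*(-1/74) + 10345) = -24394*(-20/37 + 10345) = -24394*382745/37 = -9336681530/37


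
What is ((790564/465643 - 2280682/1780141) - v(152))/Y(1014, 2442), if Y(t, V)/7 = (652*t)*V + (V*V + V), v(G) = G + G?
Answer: -125821683850277/4701198439363462621431 ≈ -2.6764e-8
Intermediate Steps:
v(G) = 2*G
Y(t, V) = 7*V + 7*V**2 + 4564*V*t (Y(t, V) = 7*((652*t)*V + (V*V + V)) = 7*(652*V*t + (V**2 + V)) = 7*(652*V*t + (V + V**2)) = 7*(V + V**2 + 652*V*t) = 7*V + 7*V**2 + 4564*V*t)
((790564/465643 - 2280682/1780141) - v(152))/Y(1014, 2442) = ((790564/465643 - 2280682/1780141) - 2*152)/((7*2442*(1 + 2442 + 652*1014))) = ((790564*(1/465643) - 2280682*1/1780141) - 1*304)/((7*2442*(1 + 2442 + 661128))) = ((790564/465643 - 2280682/1780141) - 304)/((7*2442*663571)) = (345331780998/828910195663 - 304)/11343082674 = -251643367700554/828910195663*1/11343082674 = -125821683850277/4701198439363462621431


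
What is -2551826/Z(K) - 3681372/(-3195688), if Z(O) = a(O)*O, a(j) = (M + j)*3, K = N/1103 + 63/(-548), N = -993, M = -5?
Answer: -744841710139169756364791/5347578912179860854 ≈ -1.3929e+5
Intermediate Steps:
K = -613653/604444 (K = -993/1103 + 63/(-548) = -993*1/1103 + 63*(-1/548) = -993/1103 - 63/548 = -613653/604444 ≈ -1.0152)
a(j) = -15 + 3*j (a(j) = (-5 + j)*3 = -15 + 3*j)
Z(O) = O*(-15 + 3*O) (Z(O) = (-15 + 3*O)*O = O*(-15 + 3*O))
-2551826/Z(K) - 3681372/(-3195688) = -2551826*(-604444/(1840959*(-5 - 613653/604444))) - 3681372/(-3195688) = -2551826/(3*(-613653/604444)*(-3635873/604444)) - 3681372*(-1/3195688) = -2551826/6693493122207/365352549136 + 920343/798922 = -2551826*365352549136/6693493122207 + 920343/798922 = -932316134051522336/6693493122207 + 920343/798922 = -744841710139169756364791/5347578912179860854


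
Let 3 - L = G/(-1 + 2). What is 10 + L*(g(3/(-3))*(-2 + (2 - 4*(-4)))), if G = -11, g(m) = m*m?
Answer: 234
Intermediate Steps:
g(m) = m**2
L = 14 (L = 3 - (-11)/(-1 + 2) = 3 - (-11)/1 = 3 - (-11) = 3 - 1*(-11) = 3 + 11 = 14)
10 + L*(g(3/(-3))*(-2 + (2 - 4*(-4)))) = 10 + 14*((3/(-3))**2*(-2 + (2 - 4*(-4)))) = 10 + 14*((3*(-1/3))**2*(-2 + (2 + 16))) = 10 + 14*((-1)**2*(-2 + 18)) = 10 + 14*(1*16) = 10 + 14*16 = 10 + 224 = 234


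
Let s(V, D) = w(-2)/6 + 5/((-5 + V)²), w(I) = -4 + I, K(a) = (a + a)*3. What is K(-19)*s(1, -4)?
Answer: 627/8 ≈ 78.375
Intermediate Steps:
K(a) = 6*a (K(a) = (2*a)*3 = 6*a)
s(V, D) = -1 + 5/(-5 + V)² (s(V, D) = (-4 - 2)/6 + 5/((-5 + V)²) = -6*⅙ + 5/(-5 + V)² = -1 + 5/(-5 + V)²)
K(-19)*s(1, -4) = (6*(-19))*(-1 + 5/(-5 + 1)²) = -114*(-1 + 5/(-4)²) = -114*(-1 + 5*(1/16)) = -114*(-1 + 5/16) = -114*(-11/16) = 627/8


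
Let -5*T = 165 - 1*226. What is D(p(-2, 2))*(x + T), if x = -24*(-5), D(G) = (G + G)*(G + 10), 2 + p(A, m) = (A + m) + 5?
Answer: 51558/5 ≈ 10312.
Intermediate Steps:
p(A, m) = 3 + A + m (p(A, m) = -2 + ((A + m) + 5) = -2 + (5 + A + m) = 3 + A + m)
T = 61/5 (T = -(165 - 1*226)/5 = -(165 - 226)/5 = -⅕*(-61) = 61/5 ≈ 12.200)
D(G) = 2*G*(10 + G) (D(G) = (2*G)*(10 + G) = 2*G*(10 + G))
x = 120
D(p(-2, 2))*(x + T) = (2*(3 - 2 + 2)*(10 + (3 - 2 + 2)))*(120 + 61/5) = (2*3*(10 + 3))*(661/5) = (2*3*13)*(661/5) = 78*(661/5) = 51558/5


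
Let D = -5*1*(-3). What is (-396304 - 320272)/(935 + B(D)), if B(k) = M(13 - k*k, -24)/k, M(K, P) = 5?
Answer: -1074864/1403 ≈ -766.12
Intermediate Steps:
D = 15 (D = -5*(-3) = 15)
B(k) = 5/k
(-396304 - 320272)/(935 + B(D)) = (-396304 - 320272)/(935 + 5/15) = -716576/(935 + 5*(1/15)) = -716576/(935 + ⅓) = -716576/2806/3 = -716576*3/2806 = -1074864/1403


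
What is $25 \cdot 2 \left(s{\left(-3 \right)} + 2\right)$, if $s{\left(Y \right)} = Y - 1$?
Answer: $-100$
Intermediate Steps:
$s{\left(Y \right)} = -1 + Y$
$25 \cdot 2 \left(s{\left(-3 \right)} + 2\right) = 25 \cdot 2 \left(\left(-1 - 3\right) + 2\right) = 25 \cdot 2 \left(-4 + 2\right) = 25 \cdot 2 \left(-2\right) = 25 \left(-4\right) = -100$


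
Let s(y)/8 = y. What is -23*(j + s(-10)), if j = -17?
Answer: 2231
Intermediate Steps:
s(y) = 8*y
-23*(j + s(-10)) = -23*(-17 + 8*(-10)) = -23*(-17 - 80) = -23*(-97) = 2231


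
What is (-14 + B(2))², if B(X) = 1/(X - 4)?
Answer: 841/4 ≈ 210.25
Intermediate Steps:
B(X) = 1/(-4 + X)
(-14 + B(2))² = (-14 + 1/(-4 + 2))² = (-14 + 1/(-2))² = (-14 - ½)² = (-29/2)² = 841/4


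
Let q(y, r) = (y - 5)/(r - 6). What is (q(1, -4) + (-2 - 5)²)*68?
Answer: 16796/5 ≈ 3359.2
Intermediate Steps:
q(y, r) = (-5 + y)/(-6 + r)
(q(1, -4) + (-2 - 5)²)*68 = ((-5 + 1)/(-6 - 4) + (-2 - 5)²)*68 = (-4/(-10) + (-7)²)*68 = (-⅒*(-4) + 49)*68 = (⅖ + 49)*68 = (247/5)*68 = 16796/5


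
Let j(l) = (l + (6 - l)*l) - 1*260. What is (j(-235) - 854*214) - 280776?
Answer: -520662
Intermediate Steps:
j(l) = -260 + l + l*(6 - l) (j(l) = (l + l*(6 - l)) - 260 = -260 + l + l*(6 - l))
(j(-235) - 854*214) - 280776 = ((-260 - 1*(-235)² + 7*(-235)) - 854*214) - 280776 = ((-260 - 1*55225 - 1645) - 182756) - 280776 = ((-260 - 55225 - 1645) - 182756) - 280776 = (-57130 - 182756) - 280776 = -239886 - 280776 = -520662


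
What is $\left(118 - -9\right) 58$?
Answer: $7366$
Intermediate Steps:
$\left(118 - -9\right) 58 = \left(118 + \left(-51 + 60\right)\right) 58 = \left(118 + 9\right) 58 = 127 \cdot 58 = 7366$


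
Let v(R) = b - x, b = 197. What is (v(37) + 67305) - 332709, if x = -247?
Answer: -264960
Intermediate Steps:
v(R) = 444 (v(R) = 197 - 1*(-247) = 197 + 247 = 444)
(v(37) + 67305) - 332709 = (444 + 67305) - 332709 = 67749 - 332709 = -264960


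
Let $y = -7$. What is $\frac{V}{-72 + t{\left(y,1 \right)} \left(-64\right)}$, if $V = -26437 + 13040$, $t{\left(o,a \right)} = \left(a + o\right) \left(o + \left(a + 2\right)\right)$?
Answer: $\frac{13397}{1608} \approx 8.3315$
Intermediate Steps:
$t{\left(o,a \right)} = \left(a + o\right) \left(2 + a + o\right)$ ($t{\left(o,a \right)} = \left(a + o\right) \left(o + \left(2 + a\right)\right) = \left(a + o\right) \left(2 + a + o\right)$)
$V = -13397$
$\frac{V}{-72 + t{\left(y,1 \right)} \left(-64\right)} = - \frac{13397}{-72 + \left(1^{2} + \left(-7\right)^{2} + 2 \cdot 1 + 2 \left(-7\right) + 2 \cdot 1 \left(-7\right)\right) \left(-64\right)} = - \frac{13397}{-72 + \left(1 + 49 + 2 - 14 - 14\right) \left(-64\right)} = - \frac{13397}{-72 + 24 \left(-64\right)} = - \frac{13397}{-72 - 1536} = - \frac{13397}{-1608} = \left(-13397\right) \left(- \frac{1}{1608}\right) = \frac{13397}{1608}$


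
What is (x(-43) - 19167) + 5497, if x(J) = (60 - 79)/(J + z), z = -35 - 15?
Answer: -1271291/93 ≈ -13670.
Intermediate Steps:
z = -50
x(J) = -19/(-50 + J) (x(J) = (60 - 79)/(J - 50) = -19/(-50 + J))
(x(-43) - 19167) + 5497 = (-19/(-50 - 43) - 19167) + 5497 = (-19/(-93) - 19167) + 5497 = (-19*(-1/93) - 19167) + 5497 = (19/93 - 19167) + 5497 = -1782512/93 + 5497 = -1271291/93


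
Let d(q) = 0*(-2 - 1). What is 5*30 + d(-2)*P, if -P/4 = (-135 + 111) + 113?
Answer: 150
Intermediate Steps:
d(q) = 0 (d(q) = 0*(-3) = 0)
P = -356 (P = -4*((-135 + 111) + 113) = -4*(-24 + 113) = -4*89 = -356)
5*30 + d(-2)*P = 5*30 + 0*(-356) = 150 + 0 = 150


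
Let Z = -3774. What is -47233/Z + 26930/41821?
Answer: 2076965113/157832454 ≈ 13.159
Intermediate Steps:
-47233/Z + 26930/41821 = -47233/(-3774) + 26930/41821 = -47233*(-1/3774) + 26930*(1/41821) = 47233/3774 + 26930/41821 = 2076965113/157832454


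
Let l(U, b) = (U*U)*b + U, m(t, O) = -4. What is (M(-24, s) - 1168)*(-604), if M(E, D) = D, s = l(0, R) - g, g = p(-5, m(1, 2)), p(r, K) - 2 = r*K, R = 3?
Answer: 718760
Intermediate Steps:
p(r, K) = 2 + K*r (p(r, K) = 2 + r*K = 2 + K*r)
l(U, b) = U + b*U² (l(U, b) = U²*b + U = b*U² + U = U + b*U²)
g = 22 (g = 2 - 4*(-5) = 2 + 20 = 22)
s = -22 (s = 0*(1 + 0*3) - 1*22 = 0*(1 + 0) - 22 = 0*1 - 22 = 0 - 22 = -22)
(M(-24, s) - 1168)*(-604) = (-22 - 1168)*(-604) = -1190*(-604) = 718760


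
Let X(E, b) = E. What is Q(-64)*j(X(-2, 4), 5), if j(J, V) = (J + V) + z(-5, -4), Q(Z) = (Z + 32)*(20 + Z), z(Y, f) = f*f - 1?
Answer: 25344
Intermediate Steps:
z(Y, f) = -1 + f² (z(Y, f) = f² - 1 = -1 + f²)
Q(Z) = (20 + Z)*(32 + Z) (Q(Z) = (32 + Z)*(20 + Z) = (20 + Z)*(32 + Z))
j(J, V) = 15 + J + V (j(J, V) = (J + V) + (-1 + (-4)²) = (J + V) + (-1 + 16) = (J + V) + 15 = 15 + J + V)
Q(-64)*j(X(-2, 4), 5) = (640 + (-64)² + 52*(-64))*(15 - 2 + 5) = (640 + 4096 - 3328)*18 = 1408*18 = 25344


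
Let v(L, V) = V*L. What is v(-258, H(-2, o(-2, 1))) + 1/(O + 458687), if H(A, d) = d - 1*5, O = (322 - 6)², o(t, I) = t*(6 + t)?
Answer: 1873353223/558543 ≈ 3354.0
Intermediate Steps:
O = 99856 (O = 316² = 99856)
H(A, d) = -5 + d (H(A, d) = d - 5 = -5 + d)
v(L, V) = L*V
v(-258, H(-2, o(-2, 1))) + 1/(O + 458687) = -258*(-5 - 2*(6 - 2)) + 1/(99856 + 458687) = -258*(-5 - 2*4) + 1/558543 = -258*(-5 - 8) + 1/558543 = -258*(-13) + 1/558543 = 3354 + 1/558543 = 1873353223/558543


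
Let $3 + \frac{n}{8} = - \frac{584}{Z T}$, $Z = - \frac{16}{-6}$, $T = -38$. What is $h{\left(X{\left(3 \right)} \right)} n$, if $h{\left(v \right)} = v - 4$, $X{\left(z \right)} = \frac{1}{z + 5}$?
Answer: $- \frac{3255}{38} \approx -85.658$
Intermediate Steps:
$Z = \frac{8}{3}$ ($Z = \left(-16\right) \left(- \frac{1}{6}\right) = \frac{8}{3} \approx 2.6667$)
$X{\left(z \right)} = \frac{1}{5 + z}$
$h{\left(v \right)} = -4 + v$
$n = \frac{420}{19}$ ($n = -24 + 8 \left(- \frac{584}{\frac{8}{3} \left(-38\right)}\right) = -24 + 8 \left(- \frac{584}{- \frac{304}{3}}\right) = -24 + 8 \left(\left(-584\right) \left(- \frac{3}{304}\right)\right) = -24 + 8 \cdot \frac{219}{38} = -24 + \frac{876}{19} = \frac{420}{19} \approx 22.105$)
$h{\left(X{\left(3 \right)} \right)} n = \left(-4 + \frac{1}{5 + 3}\right) \frac{420}{19} = \left(-4 + \frac{1}{8}\right) \frac{420}{19} = \left(- \frac{31}{8}\right) \frac{420}{19} = - \frac{3255}{38}$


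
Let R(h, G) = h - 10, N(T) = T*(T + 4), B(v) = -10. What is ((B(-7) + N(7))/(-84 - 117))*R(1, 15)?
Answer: 3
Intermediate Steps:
N(T) = T*(4 + T)
R(h, G) = -10 + h
((B(-7) + N(7))/(-84 - 117))*R(1, 15) = ((-10 + 7*(4 + 7))/(-84 - 117))*(-10 + 1) = ((-10 + 7*11)/(-201))*(-9) = ((-10 + 77)*(-1/201))*(-9) = (67*(-1/201))*(-9) = -⅓*(-9) = 3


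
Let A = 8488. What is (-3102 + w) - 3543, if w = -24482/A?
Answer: -28213621/4244 ≈ -6647.9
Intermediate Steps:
w = -12241/4244 (w = -24482/8488 = -24482*1/8488 = -12241/4244 ≈ -2.8843)
(-3102 + w) - 3543 = (-3102 - 12241/4244) - 3543 = -13177129/4244 - 3543 = -28213621/4244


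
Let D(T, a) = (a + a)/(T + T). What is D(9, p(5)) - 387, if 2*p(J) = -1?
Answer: -6967/18 ≈ -387.06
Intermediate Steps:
p(J) = -½ (p(J) = (½)*(-1) = -½)
D(T, a) = a/T (D(T, a) = (2*a)/((2*T)) = (2*a)*(1/(2*T)) = a/T)
D(9, p(5)) - 387 = -½/9 - 387 = -½*⅑ - 387 = -1/18 - 387 = -6967/18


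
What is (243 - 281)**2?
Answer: 1444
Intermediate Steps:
(243 - 281)**2 = (-38)**2 = 1444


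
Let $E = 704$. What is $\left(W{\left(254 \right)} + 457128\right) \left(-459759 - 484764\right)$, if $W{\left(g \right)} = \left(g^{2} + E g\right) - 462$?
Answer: $-661164210954$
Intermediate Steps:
$W{\left(g \right)} = -462 + g^{2} + 704 g$ ($W{\left(g \right)} = \left(g^{2} + 704 g\right) - 462 = -462 + g^{2} + 704 g$)
$\left(W{\left(254 \right)} + 457128\right) \left(-459759 - 484764\right) = \left(\left(-462 + 254^{2} + 704 \cdot 254\right) + 457128\right) \left(-459759 - 484764\right) = \left(\left(-462 + 64516 + 178816\right) + 457128\right) \left(-459759 - 484764\right) = \left(242870 + 457128\right) \left(-944523\right) = 699998 \left(-944523\right) = -661164210954$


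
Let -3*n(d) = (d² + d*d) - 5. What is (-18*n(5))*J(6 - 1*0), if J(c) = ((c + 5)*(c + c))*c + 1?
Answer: 214110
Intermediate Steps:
n(d) = 5/3 - 2*d²/3 (n(d) = -((d² + d*d) - 5)/3 = -((d² + d²) - 5)/3 = -(2*d² - 5)/3 = -(-5 + 2*d²)/3 = 5/3 - 2*d²/3)
J(c) = 1 + 2*c²*(5 + c) (J(c) = ((5 + c)*(2*c))*c + 1 = (2*c*(5 + c))*c + 1 = 2*c²*(5 + c) + 1 = 1 + 2*c²*(5 + c))
(-18*n(5))*J(6 - 1*0) = (-18*(5/3 - ⅔*5²))*(1 + 2*(6 - 1*0)³ + 10*(6 - 1*0)²) = (-18*(5/3 - ⅔*25))*(1 + 2*(6 + 0)³ + 10*(6 + 0)²) = (-18*(5/3 - 50/3))*(1 + 2*6³ + 10*6²) = (-18*(-15))*(1 + 2*216 + 10*36) = 270*(1 + 432 + 360) = 270*793 = 214110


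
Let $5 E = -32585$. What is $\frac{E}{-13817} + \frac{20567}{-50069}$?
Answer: $\frac{42125434}{691803373} \approx 0.060892$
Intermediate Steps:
$E = -6517$ ($E = \frac{1}{5} \left(-32585\right) = -6517$)
$\frac{E}{-13817} + \frac{20567}{-50069} = - \frac{6517}{-13817} + \frac{20567}{-50069} = \left(-6517\right) \left(- \frac{1}{13817}\right) + 20567 \left(- \frac{1}{50069}\right) = \frac{6517}{13817} - \frac{20567}{50069} = \frac{42125434}{691803373}$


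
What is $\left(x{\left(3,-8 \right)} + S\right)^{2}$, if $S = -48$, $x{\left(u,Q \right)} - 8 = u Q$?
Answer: $4096$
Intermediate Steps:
$x{\left(u,Q \right)} = 8 + Q u$ ($x{\left(u,Q \right)} = 8 + u Q = 8 + Q u$)
$\left(x{\left(3,-8 \right)} + S\right)^{2} = \left(\left(8 - 24\right) - 48\right)^{2} = \left(-16 - 48\right)^{2} = \left(-64\right)^{2} = 4096$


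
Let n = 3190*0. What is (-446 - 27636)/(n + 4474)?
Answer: -14041/2237 ≈ -6.2767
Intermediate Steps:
n = 0
(-446 - 27636)/(n + 4474) = (-446 - 27636)/(0 + 4474) = -28082/4474 = -28082*1/4474 = -14041/2237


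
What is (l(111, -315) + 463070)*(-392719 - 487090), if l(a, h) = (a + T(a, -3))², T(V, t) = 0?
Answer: -418253280319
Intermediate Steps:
l(a, h) = a² (l(a, h) = (a + 0)² = a²)
(l(111, -315) + 463070)*(-392719 - 487090) = (111² + 463070)*(-392719 - 487090) = (12321 + 463070)*(-879809) = 475391*(-879809) = -418253280319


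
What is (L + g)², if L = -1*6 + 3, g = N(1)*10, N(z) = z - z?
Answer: 9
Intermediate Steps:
N(z) = 0
g = 0 (g = 0*10 = 0)
L = -3 (L = -6 + 3 = -3)
(L + g)² = (-3 + 0)² = (-3)² = 9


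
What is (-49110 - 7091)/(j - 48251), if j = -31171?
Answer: 56201/79422 ≈ 0.70763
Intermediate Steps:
(-49110 - 7091)/(j - 48251) = (-49110 - 7091)/(-31171 - 48251) = -56201/(-79422) = -56201*(-1/79422) = 56201/79422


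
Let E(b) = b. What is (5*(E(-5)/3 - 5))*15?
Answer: -500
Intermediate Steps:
(5*(E(-5)/3 - 5))*15 = (5*(-5/3 - 5))*15 = (5*(-20/3))*15 = -100/3*15 = -500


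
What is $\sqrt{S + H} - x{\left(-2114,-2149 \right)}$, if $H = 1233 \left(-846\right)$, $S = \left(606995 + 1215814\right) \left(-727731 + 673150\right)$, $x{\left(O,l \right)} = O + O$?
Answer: $4228 + i \sqrt{99491781147} \approx 4228.0 + 3.1542 \cdot 10^{5} i$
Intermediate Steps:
$x{\left(O,l \right)} = 2 O$
$S = -99490738029$ ($S = 1822809 \left(-54581\right) = -99490738029$)
$H = -1043118$
$\sqrt{S + H} - x{\left(-2114,-2149 \right)} = \sqrt{-99490738029 - 1043118} - 2 \left(-2114\right) = \sqrt{-99491781147} - -4228 = i \sqrt{99491781147} + 4228 = 4228 + i \sqrt{99491781147}$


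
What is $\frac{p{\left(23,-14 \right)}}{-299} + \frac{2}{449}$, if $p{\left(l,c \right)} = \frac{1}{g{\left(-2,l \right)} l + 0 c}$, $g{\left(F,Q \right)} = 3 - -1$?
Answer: $\frac{54567}{12351092} \approx 0.004418$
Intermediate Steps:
$g{\left(F,Q \right)} = 4$ ($g{\left(F,Q \right)} = 3 + 1 = 4$)
$p{\left(l,c \right)} = \frac{1}{4 l}$ ($p{\left(l,c \right)} = \frac{1}{4 l + 0 c} = \frac{1}{4 l + 0} = \frac{1}{4 l}$)
$\frac{p{\left(23,-14 \right)}}{-299} + \frac{2}{449} = \frac{\frac{1}{4} \cdot \frac{1}{23}}{-299} + \frac{2}{449} = \frac{1}{4} \cdot \frac{1}{23} \left(- \frac{1}{299}\right) + 2 \cdot \frac{1}{449} = \frac{1}{92} \left(- \frac{1}{299}\right) + \frac{2}{449} = - \frac{1}{27508} + \frac{2}{449} = \frac{54567}{12351092}$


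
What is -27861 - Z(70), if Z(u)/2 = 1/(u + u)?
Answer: -1950271/70 ≈ -27861.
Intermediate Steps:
Z(u) = 1/u (Z(u) = 2/(u + u) = 2/((2*u)) = 2*(1/(2*u)) = 1/u)
-27861 - Z(70) = -27861 - 1/70 = -1950271/70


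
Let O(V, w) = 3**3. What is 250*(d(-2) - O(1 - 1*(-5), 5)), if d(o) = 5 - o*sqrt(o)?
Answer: -5500 + 500*I*sqrt(2) ≈ -5500.0 + 707.11*I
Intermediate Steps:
O(V, w) = 27
d(o) = 5 - o**(3/2)
250*(d(-2) - O(1 - 1*(-5), 5)) = 250*((5 - (-2)**(3/2)) - 1*27) = 250*((5 - (-2)*I*sqrt(2)) - 27) = 250*((5 + 2*I*sqrt(2)) - 27) = 250*(-22 + 2*I*sqrt(2)) = -5500 + 500*I*sqrt(2)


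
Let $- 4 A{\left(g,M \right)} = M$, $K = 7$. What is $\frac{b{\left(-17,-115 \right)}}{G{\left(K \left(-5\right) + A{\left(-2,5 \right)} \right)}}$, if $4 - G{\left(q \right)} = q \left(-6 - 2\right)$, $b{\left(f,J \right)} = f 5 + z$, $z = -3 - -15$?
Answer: $\frac{73}{286} \approx 0.25524$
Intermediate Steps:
$z = 12$ ($z = -3 + 15 = 12$)
$A{\left(g,M \right)} = - \frac{M}{4}$
$b{\left(f,J \right)} = 12 + 5 f$ ($b{\left(f,J \right)} = f 5 + 12 = 5 f + 12 = 12 + 5 f$)
$G{\left(q \right)} = 4 + 8 q$ ($G{\left(q \right)} = 4 - q \left(-6 - 2\right) = 4 - q \left(-8\right) = 4 - - 8 q = 4 + 8 q$)
$\frac{b{\left(-17,-115 \right)}}{G{\left(K \left(-5\right) + A{\left(-2,5 \right)} \right)}} = \frac{12 + 5 \left(-17\right)}{4 + 8 \left(7 \left(-5\right) - \frac{5}{4}\right)} = \frac{12 - 85}{4 + 8 \left(-35 - \frac{5}{4}\right)} = - \frac{73}{4 + 8 \left(- \frac{145}{4}\right)} = - \frac{73}{4 - 290} = - \frac{73}{-286} = \left(-73\right) \left(- \frac{1}{286}\right) = \frac{73}{286}$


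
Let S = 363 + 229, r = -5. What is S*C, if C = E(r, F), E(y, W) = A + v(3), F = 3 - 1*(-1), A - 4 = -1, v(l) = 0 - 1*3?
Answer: 0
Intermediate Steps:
v(l) = -3 (v(l) = 0 - 3 = -3)
A = 3 (A = 4 - 1 = 3)
F = 4 (F = 3 + 1 = 4)
E(y, W) = 0 (E(y, W) = 3 - 3 = 0)
S = 592
C = 0
S*C = 592*0 = 0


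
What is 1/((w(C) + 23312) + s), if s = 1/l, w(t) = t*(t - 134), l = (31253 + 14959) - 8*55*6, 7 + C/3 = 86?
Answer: 43572/2079386557 ≈ 2.0954e-5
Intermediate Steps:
C = 237 (C = -21 + 3*86 = -21 + 258 = 237)
l = 43572 (l = 46212 - 440*6 = 46212 - 2640 = 43572)
w(t) = t*(-134 + t)
s = 1/43572 ≈ 2.2951e-5
1/((w(C) + 23312) + s) = 1/((237*(-134 + 237) + 23312) + 1/43572) = 1/((237*103 + 23312) + 1/43572) = 1/((24411 + 23312) + 1/43572) = 1/(47723 + 1/43572) = 1/(2079386557/43572) = 43572/2079386557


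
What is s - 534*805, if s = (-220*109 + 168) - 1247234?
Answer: -1700916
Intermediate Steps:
s = -1271046 (s = (-23980 + 168) - 1247234 = -23812 - 1247234 = -1271046)
s - 534*805 = -1271046 - 534*805 = -1271046 - 429870 = -1700916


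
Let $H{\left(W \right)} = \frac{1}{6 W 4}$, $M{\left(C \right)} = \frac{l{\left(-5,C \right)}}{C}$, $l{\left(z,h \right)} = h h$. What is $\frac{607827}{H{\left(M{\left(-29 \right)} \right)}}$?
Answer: $-423047592$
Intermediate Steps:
$l{\left(z,h \right)} = h^{2}$
$M{\left(C \right)} = C$ ($M{\left(C \right)} = \frac{C^{2}}{C} = C$)
$H{\left(W \right)} = \frac{1}{24 W}$
$\frac{607827}{H{\left(M{\left(-29 \right)} \right)}} = \frac{607827}{\frac{1}{24} \frac{1}{-29}} = \frac{607827}{\frac{1}{24} \left(- \frac{1}{29}\right)} = \frac{607827}{- \frac{1}{696}} = 607827 \left(-696\right) = -423047592$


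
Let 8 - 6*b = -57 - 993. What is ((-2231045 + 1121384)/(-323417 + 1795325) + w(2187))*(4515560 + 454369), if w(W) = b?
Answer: 428137487499469/490636 ≈ 8.7262e+8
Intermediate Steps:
b = 529/3 (b = 4/3 - (-57 - 993)/6 = 4/3 - 1/6*(-1050) = 4/3 + 175 = 529/3 ≈ 176.33)
w(W) = 529/3
((-2231045 + 1121384)/(-323417 + 1795325) + w(2187))*(4515560 + 454369) = ((-2231045 + 1121384)/(-323417 + 1795325) + 529/3)*(4515560 + 454369) = (-1109661/1471908 + 529/3)*4969929 = (-1109661*1/1471908 + 529/3)*4969929 = (-369887/490636 + 529/3)*4969929 = (258436783/1471908)*4969929 = 428137487499469/490636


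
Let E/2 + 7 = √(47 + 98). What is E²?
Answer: 776 - 56*√145 ≈ 101.67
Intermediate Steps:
E = -14 + 2*√145 (E = -14 + 2*√(47 + 98) = -14 + 2*√145 ≈ 10.083)
E² = (-14 + 2*√145)²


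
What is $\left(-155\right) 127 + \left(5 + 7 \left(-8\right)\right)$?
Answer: $-19736$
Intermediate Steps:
$\left(-155\right) 127 + \left(5 + 7 \left(-8\right)\right) = -19685 + \left(5 - 56\right) = -19685 - 51 = -19736$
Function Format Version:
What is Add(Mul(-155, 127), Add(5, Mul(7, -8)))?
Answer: -19736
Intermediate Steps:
Add(Mul(-155, 127), Add(5, Mul(7, -8))) = Add(-19685, Add(5, -56)) = Add(-19685, -51) = -19736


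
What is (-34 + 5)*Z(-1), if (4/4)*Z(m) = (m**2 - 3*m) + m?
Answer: -87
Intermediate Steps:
Z(m) = m**2 - 2*m (Z(m) = (m**2 - 3*m) + m = m**2 - 2*m)
(-34 + 5)*Z(-1) = (-34 + 5)*(-(-2 - 1)) = -(-29)*(-3) = -29*3 = -87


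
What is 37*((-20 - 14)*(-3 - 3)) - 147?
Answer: 7401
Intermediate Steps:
37*((-20 - 14)*(-3 - 3)) - 147 = 37*(-34*(-6)) - 147 = 37*204 - 147 = 7548 - 147 = 7401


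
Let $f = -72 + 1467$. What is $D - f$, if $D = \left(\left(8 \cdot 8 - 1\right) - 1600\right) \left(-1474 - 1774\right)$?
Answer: $4990781$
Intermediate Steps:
$f = 1395$
$D = 4992176$ ($D = \left(\left(64 - 1\right) - 1600\right) \left(-3248\right) = \left(63 - 1600\right) \left(-3248\right) = \left(-1537\right) \left(-3248\right) = 4992176$)
$D - f = 4992176 - 1395 = 4990781$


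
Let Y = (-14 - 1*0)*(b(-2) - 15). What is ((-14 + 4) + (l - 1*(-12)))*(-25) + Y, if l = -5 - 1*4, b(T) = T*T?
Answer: 329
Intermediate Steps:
b(T) = T²
Y = 154 (Y = (-14 - 1*0)*((-2)² - 15) = (-14 + 0)*(4 - 15) = -14*(-11) = 154)
l = -9 (l = -5 - 4 = -9)
((-14 + 4) + (l - 1*(-12)))*(-25) + Y = ((-14 + 4) + (-9 - 1*(-12)))*(-25) + 154 = (-10 + (-9 + 12))*(-25) + 154 = (-10 + 3)*(-25) + 154 = -7*(-25) + 154 = 175 + 154 = 329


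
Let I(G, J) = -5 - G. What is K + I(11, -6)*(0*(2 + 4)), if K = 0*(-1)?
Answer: 0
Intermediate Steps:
K = 0
K + I(11, -6)*(0*(2 + 4)) = 0 + (-5 - 1*11)*(0*(2 + 4)) = 0 + (-5 - 11)*(0*6) = 0 - 16*0 = 0 + 0 = 0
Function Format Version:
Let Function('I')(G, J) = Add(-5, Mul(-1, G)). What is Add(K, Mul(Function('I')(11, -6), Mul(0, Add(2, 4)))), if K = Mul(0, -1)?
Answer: 0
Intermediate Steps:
K = 0
Add(K, Mul(Function('I')(11, -6), Mul(0, Add(2, 4)))) = Add(0, Mul(Add(-5, Mul(-1, 11)), Mul(0, Add(2, 4)))) = Add(0, Mul(Add(-5, -11), Mul(0, 6))) = Add(0, Mul(-16, 0)) = Add(0, 0) = 0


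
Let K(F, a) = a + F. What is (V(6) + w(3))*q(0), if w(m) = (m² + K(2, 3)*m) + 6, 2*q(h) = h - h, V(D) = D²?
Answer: 0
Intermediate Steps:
K(F, a) = F + a
q(h) = 0 (q(h) = (h - h)/2 = (½)*0 = 0)
w(m) = 6 + m² + 5*m (w(m) = (m² + (2 + 3)*m) + 6 = (m² + 5*m) + 6 = 6 + m² + 5*m)
(V(6) + w(3))*q(0) = (6² + (6 + 3² + 5*3))*0 = (36 + (6 + 9 + 15))*0 = (36 + 30)*0 = 66*0 = 0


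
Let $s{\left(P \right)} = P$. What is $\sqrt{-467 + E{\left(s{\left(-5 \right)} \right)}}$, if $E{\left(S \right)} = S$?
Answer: $2 i \sqrt{118} \approx 21.726 i$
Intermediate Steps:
$\sqrt{-467 + E{\left(s{\left(-5 \right)} \right)}} = \sqrt{-467 - 5} = \sqrt{-472} = 2 i \sqrt{118}$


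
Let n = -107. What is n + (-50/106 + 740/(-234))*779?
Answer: -18218272/6201 ≈ -2938.0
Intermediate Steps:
n + (-50/106 + 740/(-234))*779 = -107 + (-50/106 + 740/(-234))*779 = -107 + (-50*1/106 + 740*(-1/234))*779 = -107 + (-25/53 - 370/117)*779 = -107 - 22535/6201*779 = -107 - 17554765/6201 = -18218272/6201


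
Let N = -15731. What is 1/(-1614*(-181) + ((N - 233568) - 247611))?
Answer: -1/204776 ≈ -4.8834e-6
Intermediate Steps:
1/(-1614*(-181) + ((N - 233568) - 247611)) = 1/(-1614*(-181) + ((-15731 - 233568) - 247611)) = 1/(292134 + (-249299 - 247611)) = 1/(292134 - 496910) = 1/(-204776) = -1/204776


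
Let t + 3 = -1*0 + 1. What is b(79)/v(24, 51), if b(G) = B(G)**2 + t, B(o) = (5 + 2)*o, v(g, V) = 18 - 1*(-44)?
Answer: 305807/62 ≈ 4932.4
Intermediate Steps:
v(g, V) = 62 (v(g, V) = 18 + 44 = 62)
B(o) = 7*o
t = -2 (t = -3 + (-1*0 + 1) = -3 + (0 + 1) = -3 + 1 = -2)
b(G) = -2 + 49*G**2 (b(G) = (7*G)**2 - 2 = 49*G**2 - 2 = -2 + 49*G**2)
b(79)/v(24, 51) = (-2 + 49*79**2)/62 = (-2 + 49*6241)*(1/62) = (-2 + 305809)*(1/62) = 305807*(1/62) = 305807/62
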